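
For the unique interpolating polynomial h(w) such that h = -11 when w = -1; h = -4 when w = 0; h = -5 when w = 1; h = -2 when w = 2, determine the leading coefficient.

The leading coefficient equals the top divided difference h[-1,0,1,2].
h[-1,0] = (-4 - (-11)) / (0 - (-1)) = 7
h[0,1] = (-5 - (-4)) / (1 - 0) = -1
h[1,2] = (-2 - (-5)) / (2 - 1) = 3
h[-1,0,1] = (-1 - 7) / (1 - (-1)) = -4
h[0,1,2] = (3 - (-1)) / (2 - 0) = 2
h[-1,0,1,2] = (2 - (-4)) / (2 - (-1)) = 2

2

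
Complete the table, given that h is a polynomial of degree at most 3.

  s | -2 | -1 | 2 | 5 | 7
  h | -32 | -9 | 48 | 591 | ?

The 4 known values determine h uniquely (degree ≤ 3).
Evaluate each Lagrange basis at s = 7:
L_0(7) = (8)·(5)·(2)/[(-1)·(-4)·(-7)] = -20/7
L_1(7) = (9)·(5)·(2)/[(1)·(-3)·(-6)] = 5
L_2(7) = (9)·(8)·(2)/[(4)·(3)·(-3)] = -4
L_3(7) = (9)·(8)·(5)/[(7)·(6)·(3)] = 20/7
Sum: (-32)·(-20/7) + (-9)·(5) + 48·(-4) + 591·(20/7) = 1543

1543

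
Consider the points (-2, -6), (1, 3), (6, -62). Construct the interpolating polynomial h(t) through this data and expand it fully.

h(t) = -2t^2 + t + 4

L_0(t) = (t - 1)(t - 6) / [24] = (1/24)t^2 - (7/24)t + 1/4
L_1(t) = (t + 2)(t - 6) / [-15] = -(1/15)t^2 + (4/15)t + 4/5
L_2(t) = (t + 2)(t - 1) / [40] = (1/40)t^2 + (1/40)t - 1/20
h(t) = (-6)·L_0 + 3·L_1 + (-62)·L_2
  (-6)·L_0(t) = -(1/4)t^2 + (7/4)t - 3/2
  3·L_1(t) = -(1/5)t^2 + (4/5)t + 12/5
  (-62)·L_2(t) = -(31/20)t^2 - (31/20)t + 31/10
Adding term by term: -2t^2 + t + 4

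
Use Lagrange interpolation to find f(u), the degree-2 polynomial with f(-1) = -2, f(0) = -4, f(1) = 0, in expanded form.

f(u) = 3u^2 + u - 4

Build the Lagrange basis polynomials:
L_0(u) = u(u - 1) / [2] = (1/2)u^2 - (1/2)u
L_1(u) = (u + 1)(u - 1) / [-1] = -u^2 + 1
L_2(u) = (u + 1)u / [2] = (1/2)u^2 + (1/2)u
f(u) = (-2)·L_0 + (-4)·L_1 + 0·L_2
  (-2)·L_0(u) = -u^2 + u
  (-4)·L_1(u) = 4u^2 - 4
  0·L_2(u) = 0
Adding term by term: 3u^2 + u - 4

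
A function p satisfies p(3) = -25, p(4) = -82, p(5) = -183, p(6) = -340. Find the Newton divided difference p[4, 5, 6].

-28

p[4,5] = (-183 - (-82)) / (5 - 4) = -101
p[5,6] = (-340 - (-183)) / (6 - 5) = -157
p[4,5,6] = (-157 - (-101)) / (6 - 4) = -28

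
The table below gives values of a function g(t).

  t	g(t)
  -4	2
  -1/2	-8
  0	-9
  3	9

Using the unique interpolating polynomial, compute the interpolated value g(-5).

-41/49

L_0(-5) = (-9/2)·(-5)·(-8)/[(-7/2)·(-4)·(-7)] = 90/49
L_1(-5) = (-1)·(-5)·(-8)/[(7/2)·(-1/2)·(-7/2)] = -320/49
L_2(-5) = (-1)·(-9/2)·(-8)/[(4)·(1/2)·(-3)] = 6
L_3(-5) = (-1)·(-9/2)·(-5)/[(7)·(7/2)·(3)] = -15/49
Sum: 2·(90/49) + (-8)·(-320/49) + (-9)·(6) + 9·(-15/49) = -41/49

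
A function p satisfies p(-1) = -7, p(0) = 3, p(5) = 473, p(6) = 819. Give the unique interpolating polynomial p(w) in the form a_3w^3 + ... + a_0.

p(w) = 4w^3 - 2w^2 + 4w + 3

Build the Lagrange basis polynomials:
L_0(w) = w(w - 5)(w - 6) / [-42] = -(1/42)w^3 + (11/42)w^2 - (5/7)w
L_1(w) = (w + 1)(w - 5)(w - 6) / [30] = (1/30)w^3 - (1/3)w^2 + (19/30)w + 1
L_2(w) = (w + 1)w(w - 6) / [-30] = -(1/30)w^3 + (1/6)w^2 + (1/5)w
L_3(w) = (w + 1)w(w - 5) / [42] = (1/42)w^3 - (2/21)w^2 - (5/42)w
p(w) = (-7)·L_0 + 3·L_1 + 473·L_2 + 819·L_3
  (-7)·L_0(w) = (1/6)w^3 - (11/6)w^2 + 5w
  3·L_1(w) = (1/10)w^3 - w^2 + (19/10)w + 3
  473·L_2(w) = -(473/30)w^3 + (473/6)w^2 + (473/5)w
  819·L_3(w) = (39/2)w^3 - 78w^2 - (195/2)w
Adding term by term: 4w^3 - 2w^2 + 4w + 3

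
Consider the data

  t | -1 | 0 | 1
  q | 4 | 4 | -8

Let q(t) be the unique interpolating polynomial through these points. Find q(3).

Evaluate each Lagrange basis at t = 3:
L_0(3) = (3)·(2)/[(-1)·(-2)] = 3
L_1(3) = (4)·(2)/[(1)·(-1)] = -8
L_2(3) = (4)·(3)/[(2)·(1)] = 6
Sum: 4·(3) + 4·(-8) + (-8)·(6) = -68

-68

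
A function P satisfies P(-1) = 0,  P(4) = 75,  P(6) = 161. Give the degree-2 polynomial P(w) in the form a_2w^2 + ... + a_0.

L_0(w) = (w - 4)(w - 6) / [35] = (1/35)w^2 - (2/7)w + 24/35
L_1(w) = (w + 1)(w - 6) / [-10] = -(1/10)w^2 + (1/2)w + 3/5
L_2(w) = (w + 1)(w - 4) / [14] = (1/14)w^2 - (3/14)w - 2/7
P(w) = 0·L_0 + 75·L_1 + 161·L_2
  0·L_0(w) = 0
  75·L_1(w) = -(15/2)w^2 + (75/2)w + 45
  161·L_2(w) = (23/2)w^2 - (69/2)w - 46
Adding term by term: 4w^2 + 3w - 1

P(w) = 4w^2 + 3w - 1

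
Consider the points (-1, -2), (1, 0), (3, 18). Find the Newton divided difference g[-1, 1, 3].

g[-1,1] = (0 - (-2)) / (1 - (-1)) = 1
g[1,3] = (18 - 0) / (3 - 1) = 9
g[-1,1,3] = (9 - 1) / (3 - (-1)) = 2

2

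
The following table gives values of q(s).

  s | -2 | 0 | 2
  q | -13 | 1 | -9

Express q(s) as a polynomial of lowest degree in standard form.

Newton's divided differences:
q[-2,0] = (1 - (-13)) / (0 - (-2)) = 7
q[0,2] = (-9 - 1) / (2 - 0) = -5
q[-2,0,2] = (-5 - 7) / (2 - (-2)) = -3
q(s) = -13 + 7·(s + 2) + (-3)·(s + 2)s
Expanding: q(s) = -3s^2 + s + 1

q(s) = -3s^2 + s + 1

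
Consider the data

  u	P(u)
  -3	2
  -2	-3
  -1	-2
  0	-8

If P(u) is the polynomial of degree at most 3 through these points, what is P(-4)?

L_0(-4) = (-2)·(-3)·(-4)/[(-1)·(-2)·(-3)] = 4
L_1(-4) = (-1)·(-3)·(-4)/[(1)·(-1)·(-2)] = -6
L_2(-4) = (-1)·(-2)·(-4)/[(2)·(1)·(-1)] = 4
L_3(-4) = (-1)·(-2)·(-3)/[(3)·(2)·(1)] = -1
Sum: 2·(4) + (-3)·(-6) + (-2)·(4) + (-8)·(-1) = 26

26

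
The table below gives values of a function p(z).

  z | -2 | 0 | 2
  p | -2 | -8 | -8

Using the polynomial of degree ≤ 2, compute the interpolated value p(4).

-2

L_0(4) = (4)·(2)/[(-2)·(-4)] = 1
L_1(4) = (6)·(2)/[(2)·(-2)] = -3
L_2(4) = (6)·(4)/[(4)·(2)] = 3
Sum: (-2)·(1) + (-8)·(-3) + (-8)·(3) = -2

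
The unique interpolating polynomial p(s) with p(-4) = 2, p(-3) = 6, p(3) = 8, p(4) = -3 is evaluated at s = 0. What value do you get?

L_0(0) = (3)·(-3)·(-4)/[(-1)·(-7)·(-8)] = -9/14
L_1(0) = (4)·(-3)·(-4)/[(1)·(-6)·(-7)] = 8/7
L_2(0) = (4)·(3)·(-4)/[(7)·(6)·(-1)] = 8/7
L_3(0) = (4)·(3)·(-3)/[(8)·(7)·(1)] = -9/14
Sum: 2·(-9/14) + 6·(8/7) + 8·(8/7) + (-3)·(-9/14) = 233/14

233/14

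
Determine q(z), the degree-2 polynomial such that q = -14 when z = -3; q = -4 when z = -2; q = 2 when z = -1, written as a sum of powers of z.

q(z) = -2z^2 + 4

L_0(z) = (z + 2)(z + 1) / [2] = (1/2)z^2 + (3/2)z + 1
L_1(z) = (z + 3)(z + 1) / [-1] = -z^2 - 4z - 3
L_2(z) = (z + 3)(z + 2) / [2] = (1/2)z^2 + (5/2)z + 3
q(z) = (-14)·L_0 + (-4)·L_1 + 2·L_2
  (-14)·L_0(z) = -7z^2 - 21z - 14
  (-4)·L_1(z) = 4z^2 + 16z + 12
  2·L_2(z) = z^2 + 5z + 6
Adding term by term: -2z^2 + 4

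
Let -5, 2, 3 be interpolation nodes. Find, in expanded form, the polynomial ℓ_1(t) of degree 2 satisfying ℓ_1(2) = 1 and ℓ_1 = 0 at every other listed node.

ℓ_1(t) = -(1/7)t^2 - (2/7)t + 15/7

ℓ_1(t) = (t + 5)(t - 3) / [(7)·(-1)]
       = (t^2 + 2t - 15) / (-7)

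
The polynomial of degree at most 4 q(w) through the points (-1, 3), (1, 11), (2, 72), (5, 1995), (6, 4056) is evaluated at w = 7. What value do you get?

Evaluate each Lagrange basis at w = 7:
L_0(7) = (6)·(5)·(2)·(1)/[(-2)·(-3)·(-6)·(-7)] = 5/21
L_1(7) = (8)·(5)·(2)·(1)/[(2)·(-1)·(-4)·(-5)] = -2
L_2(7) = (8)·(6)·(2)·(1)/[(3)·(1)·(-3)·(-4)] = 8/3
L_3(7) = (8)·(6)·(5)·(1)/[(6)·(4)·(3)·(-1)] = -10/3
L_4(7) = (8)·(6)·(5)·(2)/[(7)·(5)·(4)·(1)] = 24/7
Sum: 3·(5/21) + 11·(-2) + 72·(8/3) + 1995·(-10/3) + 4056·(24/7) = 7427

7427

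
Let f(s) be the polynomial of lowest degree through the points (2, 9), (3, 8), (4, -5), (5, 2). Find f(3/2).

Evaluate each Lagrange basis at s = 3/2:
L_0(3/2) = (-3/2)·(-5/2)·(-7/2)/[(-1)·(-2)·(-3)] = 35/16
L_1(3/2) = (-1/2)·(-5/2)·(-7/2)/[(1)·(-1)·(-2)] = -35/16
L_2(3/2) = (-1/2)·(-3/2)·(-7/2)/[(2)·(1)·(-1)] = 21/16
L_3(3/2) = (-1/2)·(-3/2)·(-5/2)/[(3)·(2)·(1)] = -5/16
Sum: 9·(35/16) + 8·(-35/16) + (-5)·(21/16) + 2·(-5/16) = -5

-5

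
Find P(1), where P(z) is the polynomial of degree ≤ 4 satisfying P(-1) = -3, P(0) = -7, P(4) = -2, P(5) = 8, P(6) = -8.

-129/7

Using Newton's divided-difference form:
P[-1,0] = (-7 - (-3)) / (0 - (-1)) = -4
P[0,4] = (-2 - (-7)) / (4 - 0) = 5/4
P[4,5] = (8 - (-2)) / (5 - 4) = 10
P[5,6] = (-8 - 8) / (6 - 5) = -16
P[-1,0,4] = (5/4 - (-4)) / (4 - (-1)) = 21/20
P[0,4,5] = (10 - 5/4) / (5 - 0) = 7/4
P[4,5,6] = (-16 - 10) / (6 - 4) = -13
P[-1,0,4,5] = (7/4 - 21/20) / (5 - (-1)) = 7/60
P[0,4,5,6] = (-13 - 7/4) / (6 - 0) = -59/24
P[-1,0,4,5,6] = (-59/24 - 7/60) / (6 - (-1)) = -103/280
P(1) = -3 + (-4)·(2) + (21/20)·(2)·(1) + (7/60)·(2)·(1)·(-3) + (-103/280)·(2)·(1)·(-3)·(-4) = -129/7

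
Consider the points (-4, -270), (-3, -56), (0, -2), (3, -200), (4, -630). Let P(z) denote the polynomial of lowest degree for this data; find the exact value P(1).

0

Evaluate each Lagrange basis at z = 1:
L_0(1) = (4)·(1)·(-2)·(-3)/[(-1)·(-4)·(-7)·(-8)] = 3/28
L_1(1) = (5)·(1)·(-2)·(-3)/[(1)·(-3)·(-6)·(-7)] = -5/21
L_2(1) = (5)·(4)·(-2)·(-3)/[(4)·(3)·(-3)·(-4)] = 5/6
L_3(1) = (5)·(4)·(1)·(-3)/[(7)·(6)·(3)·(-1)] = 10/21
L_4(1) = (5)·(4)·(1)·(-2)/[(8)·(7)·(4)·(1)] = -5/28
Sum: (-270)·(3/28) + (-56)·(-5/21) + (-2)·(5/6) + (-200)·(10/21) + (-630)·(-5/28) = 0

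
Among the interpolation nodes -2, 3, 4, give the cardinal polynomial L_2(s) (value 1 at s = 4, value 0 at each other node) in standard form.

L_2(s) = (1/6)s^2 - (1/6)s - 1

L_2(s) = (s + 2)(s - 3) / [(6)·(1)]
       = (s^2 - s - 6) / (6)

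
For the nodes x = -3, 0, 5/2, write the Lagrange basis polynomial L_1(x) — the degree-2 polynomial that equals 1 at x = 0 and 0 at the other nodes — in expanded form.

L_1(x) = (x + 3)(x - 5/2) / [(3)·(-5/2)]
       = (x^2 + (1/2)x - 15/2) / (-15/2)

L_1(x) = -(2/15)x^2 - (1/15)x + 1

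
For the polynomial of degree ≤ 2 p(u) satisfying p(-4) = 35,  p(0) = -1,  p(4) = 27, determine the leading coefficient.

2

The leading coefficient equals the top divided difference p[-4,0,4].
p[-4,0] = (-1 - 35) / (0 - (-4)) = -9
p[0,4] = (27 - (-1)) / (4 - 0) = 7
p[-4,0,4] = (7 - (-9)) / (4 - (-4)) = 2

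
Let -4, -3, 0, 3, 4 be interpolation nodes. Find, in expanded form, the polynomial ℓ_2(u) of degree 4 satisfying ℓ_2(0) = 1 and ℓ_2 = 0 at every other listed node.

ℓ_2(u) = (1/144)u^4 - (25/144)u^2 + 1

ℓ_2(u) = (u + 4)(u + 3)(u - 3)(u - 4) / [(4)·(3)·(-3)·(-4)]
       = (u^4 - 25u^2 + 144) / (144)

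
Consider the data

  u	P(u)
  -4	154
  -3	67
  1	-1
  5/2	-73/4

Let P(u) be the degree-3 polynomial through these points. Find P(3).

-35

L_0(3) = (6)·(2)·(1/2)/[(-1)·(-5)·(-13/2)] = -12/65
L_1(3) = (7)·(2)·(1/2)/[(1)·(-4)·(-11/2)] = 7/22
L_2(3) = (7)·(6)·(1/2)/[(5)·(4)·(-3/2)] = -7/10
L_3(3) = (7)·(6)·(2)/[(13/2)·(11/2)·(3/2)] = 224/143
Sum: 154·(-12/65) + 67·(7/22) + (-1)·(-7/10) + (-73/4)·(224/143) = -35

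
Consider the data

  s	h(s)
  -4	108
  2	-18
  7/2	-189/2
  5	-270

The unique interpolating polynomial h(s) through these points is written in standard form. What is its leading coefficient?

Build the Lagrange basis polynomials:
L_0(s) = (s - 2)(s - 7/2)(s - 5) / [-405] = -(1/405)s^3 + (7/270)s^2 - (23/270)s + 7/81
L_1(s) = (s + 4)(s - 7/2)(s - 5) / [27] = (1/27)s^3 - (1/6)s^2 - (11/18)s + 70/27
L_2(s) = (s + 4)(s - 2)(s - 5) / [-135/8] = -(8/135)s^3 + (8/45)s^2 + (16/15)s - 64/27
L_3(s) = (s + 4)(s - 2)(s - 7/2) / [81/2] = (2/81)s^3 - (1/27)s^2 - (10/27)s + 56/81
h(s) = 108·L_0 + (-18)·L_1 + (-189/2)·L_2 + (-270)·L_3
Only the coefficient of s^3 is needed; take it from each L_i and combine:
108·(-1/405) + (-18)·(1/27) + (-189/2)·(-8/135) + (-270)·(2/81) = -2

-2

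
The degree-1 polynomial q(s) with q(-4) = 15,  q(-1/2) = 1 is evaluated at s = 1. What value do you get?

-5

L_0(1) = (3/2)/[(-7/2)] = -3/7
L_1(1) = (5)/[(7/2)] = 10/7
Sum: 15·(-3/7) + 1·(10/7) = -5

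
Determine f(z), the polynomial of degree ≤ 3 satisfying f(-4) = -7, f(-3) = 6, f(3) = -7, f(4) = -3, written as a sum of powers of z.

f(z) = (8/21)z^3 - (9/14)z^2 - (235/42)z + 37/7

Build the Lagrange basis polynomials:
L_0(z) = (z + 3)(z - 3)(z - 4) / [-56] = -(1/56)z^3 + (1/14)z^2 + (9/56)z - 9/14
L_1(z) = (z + 4)(z - 3)(z - 4) / [42] = (1/42)z^3 - (1/14)z^2 - (8/21)z + 8/7
L_2(z) = (z + 4)(z + 3)(z - 4) / [-42] = -(1/42)z^3 - (1/14)z^2 + (8/21)z + 8/7
L_3(z) = (z + 4)(z + 3)(z - 3) / [56] = (1/56)z^3 + (1/14)z^2 - (9/56)z - 9/14
f(z) = (-7)·L_0 + 6·L_1 + (-7)·L_2 + (-3)·L_3
  (-7)·L_0(z) = (1/8)z^3 - (1/2)z^2 - (9/8)z + 9/2
  6·L_1(z) = (1/7)z^3 - (3/7)z^2 - (16/7)z + 48/7
  (-7)·L_2(z) = (1/6)z^3 + (1/2)z^2 - (8/3)z - 8
  (-3)·L_3(z) = -(3/56)z^3 - (3/14)z^2 + (27/56)z + 27/14
Adding term by term: (8/21)z^3 - (9/14)z^2 - (235/42)z + 37/7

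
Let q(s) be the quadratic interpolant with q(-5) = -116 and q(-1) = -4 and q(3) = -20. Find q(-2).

-20

Using Newton's divided-difference form:
q[-5,-1] = (-4 - (-116)) / (-1 - (-5)) = 28
q[-1,3] = (-20 - (-4)) / (3 - (-1)) = -4
q[-5,-1,3] = (-4 - 28) / (3 - (-5)) = -4
q(-2) = -116 + 28·(3) + (-4)·(3)·(-1) = -20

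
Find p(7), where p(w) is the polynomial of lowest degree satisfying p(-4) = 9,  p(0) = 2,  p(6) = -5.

-691/120

Using Newton's divided-difference form:
p[-4,0] = (2 - 9) / (0 - (-4)) = -7/4
p[0,6] = (-5 - 2) / (6 - 0) = -7/6
p[-4,0,6] = (-7/6 - (-7/4)) / (6 - (-4)) = 7/120
p(7) = 9 + (-7/4)·(11) + (7/120)·(11)·(7) = -691/120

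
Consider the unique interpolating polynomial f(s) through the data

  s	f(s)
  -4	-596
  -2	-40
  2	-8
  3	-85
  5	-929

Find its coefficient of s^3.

2

L_0(s) = (s + 2)(s - 2)(s - 3)(s - 5) / [756] = (1/756)s^4 - (2/189)s^3 + (11/756)s^2 + (8/189)s - 5/63
L_1(s) = (s + 4)(s - 2)(s - 3)(s - 5) / [-280] = -(1/280)s^4 + (3/140)s^3 + (9/280)s^2 - (47/140)s + 3/7
L_2(s) = (s + 4)(s + 2)(s - 3)(s - 5) / [72] = (1/72)s^4 - (1/36)s^3 - (25/72)s^2 + (13/36)s + 5/3
L_3(s) = (s + 4)(s + 2)(s - 2)(s - 5) / [-70] = -(1/70)s^4 + (1/70)s^3 + (12/35)s^2 - (2/35)s - 8/7
L_4(s) = (s + 4)(s + 2)(s - 2)(s - 3) / [378] = (1/378)s^4 + (1/378)s^3 - (8/189)s^2 - (2/189)s + 8/63
f(s) = (-596)·L_0 + (-40)·L_1 + (-8)·L_2 + (-85)·L_3 + (-929)·L_4
Only the coefficient of s^3 is needed; take it from each L_i and combine:
(-596)·(-2/189) + (-40)·(3/140) + (-8)·(-1/36) + (-85)·(1/70) + (-929)·(1/378) = 2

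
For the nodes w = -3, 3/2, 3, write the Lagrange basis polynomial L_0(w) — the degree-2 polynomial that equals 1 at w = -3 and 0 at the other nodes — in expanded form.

L_0(w) = (1/27)w^2 - (1/6)w + 1/6

L_0(w) = (w - 3/2)(w - 3) / [(-9/2)·(-6)]
       = (w^2 - (9/2)w + 9/2) / (27)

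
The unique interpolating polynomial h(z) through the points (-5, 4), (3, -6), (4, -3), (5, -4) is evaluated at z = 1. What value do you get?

Using Newton's divided-difference form:
h[-5,3] = (-6 - 4) / (3 - (-5)) = -5/4
h[3,4] = (-3 - (-6)) / (4 - 3) = 3
h[4,5] = (-4 - (-3)) / (5 - 4) = -1
h[-5,3,4] = (3 - (-5/4)) / (4 - (-5)) = 17/36
h[3,4,5] = (-1 - 3) / (5 - 3) = -2
h[-5,3,4,5] = (-2 - 17/36) / (5 - (-5)) = -89/360
h(1) = 4 + (-5/4)·(6) + (17/36)·(6)·(-2) + (-89/360)·(6)·(-2)·(-3) = -271/15

-271/15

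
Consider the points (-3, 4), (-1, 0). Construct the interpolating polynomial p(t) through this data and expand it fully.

L_0(t) = (t + 1) / [-2] = -(1/2)t - 1/2
L_1(t) = (t + 3) / [2] = (1/2)t + 3/2
p(t) = 4·L_0 + 0·L_1
  4·L_0(t) = -2t - 2
  0·L_1(t) = 0
Adding term by term: -2t - 2

p(t) = -2t - 2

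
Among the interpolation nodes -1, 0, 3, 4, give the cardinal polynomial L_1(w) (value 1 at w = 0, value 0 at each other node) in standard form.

L_1(w) = (1/12)w^3 - (1/2)w^2 + (5/12)w + 1

L_1(w) = (w + 1)(w - 3)(w - 4) / [(1)·(-3)·(-4)]
       = (w^3 - 6w^2 + 5w + 12) / (12)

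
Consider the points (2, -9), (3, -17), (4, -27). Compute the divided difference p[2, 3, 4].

p[2,3] = (-17 - (-9)) / (3 - 2) = -8
p[3,4] = (-27 - (-17)) / (4 - 3) = -10
p[2,3,4] = (-10 - (-8)) / (4 - 2) = -1

-1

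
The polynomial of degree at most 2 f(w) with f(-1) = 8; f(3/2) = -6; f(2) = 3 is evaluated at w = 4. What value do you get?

235/3

Using Newton's divided-difference form:
f[-1,3/2] = (-6 - 8) / (3/2 - (-1)) = -28/5
f[3/2,2] = (3 - (-6)) / (2 - 3/2) = 18
f[-1,3/2,2] = (18 - (-28/5)) / (2 - (-1)) = 118/15
f(4) = 8 + (-28/5)·(5) + (118/15)·(5)·(5/2) = 235/3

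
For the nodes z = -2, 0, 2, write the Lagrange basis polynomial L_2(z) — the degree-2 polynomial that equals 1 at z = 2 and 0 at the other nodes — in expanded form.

L_2(z) = (1/8)z^2 + (1/4)z

L_2(z) = (z + 2)z / [(4)·(2)]
       = (z^2 + 2z) / (8)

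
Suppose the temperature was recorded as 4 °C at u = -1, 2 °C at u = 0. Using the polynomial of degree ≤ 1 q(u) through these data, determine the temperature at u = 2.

Evaluate each Lagrange basis at u = 2:
L_0(2) = (2)/[(-1)] = -2
L_1(2) = (3)/[(1)] = 3
Sum: 4·(-2) + 2·(3) = -2

-2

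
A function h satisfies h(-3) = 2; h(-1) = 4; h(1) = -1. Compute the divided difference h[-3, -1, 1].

-7/8

h[-3,-1] = (4 - 2) / (-1 - (-3)) = 1
h[-1,1] = (-1 - 4) / (1 - (-1)) = -5/2
h[-3,-1,1] = (-5/2 - 1) / (1 - (-3)) = -7/8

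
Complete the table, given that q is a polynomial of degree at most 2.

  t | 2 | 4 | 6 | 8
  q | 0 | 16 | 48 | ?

The 3 known values determine q uniquely (degree ≤ 2).
Evaluate each Lagrange basis at t = 8:
L_0(8) = (4)·(2)/[(-2)·(-4)] = 1
L_1(8) = (6)·(2)/[(2)·(-2)] = -3
L_2(8) = (6)·(4)/[(4)·(2)] = 3
Sum: 0 + 16·(-3) + 48·(3) = 96

96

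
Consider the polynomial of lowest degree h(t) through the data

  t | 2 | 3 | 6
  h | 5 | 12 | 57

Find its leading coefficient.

2

The leading coefficient equals the top divided difference h[2,3,6].
h[2,3] = (12 - 5) / (3 - 2) = 7
h[3,6] = (57 - 12) / (6 - 3) = 15
h[2,3,6] = (15 - 7) / (6 - 2) = 2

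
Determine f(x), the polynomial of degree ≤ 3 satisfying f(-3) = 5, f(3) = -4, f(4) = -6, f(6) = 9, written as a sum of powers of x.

Newton's divided differences:
f[-3,3] = (-4 - 5) / (3 - (-3)) = -3/2
f[3,4] = (-6 - (-4)) / (4 - 3) = -2
f[4,6] = (9 - (-6)) / (6 - 4) = 15/2
f[-3,3,4] = (-2 - (-3/2)) / (4 - (-3)) = -1/14
f[3,4,6] = (15/2 - (-2)) / (6 - 3) = 19/6
f[-3,3,4,6] = (19/6 - (-1/14)) / (6 - (-3)) = 68/189
f(x) = 5 + (-3/2)·(x + 3) + (-1/14)·(x + 3)(x - 3) + (68/189)·(x + 3)(x - 3)(x - 4)
Expanding: f(x) = (68/189)x^3 - (571/378)x^2 - (199/42)x + 296/21

f(x) = (68/189)x^3 - (571/378)x^2 - (199/42)x + 296/21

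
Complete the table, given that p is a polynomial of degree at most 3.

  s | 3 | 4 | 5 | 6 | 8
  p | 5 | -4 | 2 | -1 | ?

The 4 known values determine p uniquely (degree ≤ 3).
Evaluate each Lagrange basis at s = 8:
L_0(8) = (4)·(3)·(2)/[(-1)·(-2)·(-3)] = -4
L_1(8) = (5)·(3)·(2)/[(1)·(-1)·(-2)] = 15
L_2(8) = (5)·(4)·(2)/[(2)·(1)·(-1)] = -20
L_3(8) = (5)·(4)·(3)/[(3)·(2)·(1)] = 10
Sum: 5·(-4) + (-4)·(15) + 2·(-20) + (-1)·(10) = -130

-130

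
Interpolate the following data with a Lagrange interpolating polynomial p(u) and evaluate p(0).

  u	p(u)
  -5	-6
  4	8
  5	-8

Evaluate each Lagrange basis at u = 0:
L_0(0) = (-4)·(-5)/[(-9)·(-10)] = 2/9
L_1(0) = (5)·(-5)/[(9)·(-1)] = 25/9
L_2(0) = (5)·(-4)/[(10)·(1)] = -2
Sum: (-6)·(2/9) + 8·(25/9) + (-8)·(-2) = 332/9

332/9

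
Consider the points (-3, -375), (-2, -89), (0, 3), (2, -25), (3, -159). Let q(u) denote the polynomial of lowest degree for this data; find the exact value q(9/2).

-14775/16

Using Newton's divided-difference form:
q[-3,-2] = (-89 - (-375)) / (-2 - (-3)) = 286
q[-2,0] = (3 - (-89)) / (0 - (-2)) = 46
q[0,2] = (-25 - 3) / (2 - 0) = -14
q[2,3] = (-159 - (-25)) / (3 - 2) = -134
q[-3,-2,0] = (46 - 286) / (0 - (-3)) = -80
q[-2,0,2] = (-14 - 46) / (2 - (-2)) = -15
q[0,2,3] = (-134 - (-14)) / (3 - 0) = -40
q[-3,-2,0,2] = (-15 - (-80)) / (2 - (-3)) = 13
q[-2,0,2,3] = (-40 - (-15)) / (3 - (-2)) = -5
q[-3,-2,0,2,3] = (-5 - 13) / (3 - (-3)) = -3
q(9/2) = -375 + 286·(15/2) + (-80)·(15/2)·(13/2) + 13·(15/2)·(13/2)·(9/2) + (-3)·(15/2)·(13/2)·(9/2)·(5/2) = -14775/16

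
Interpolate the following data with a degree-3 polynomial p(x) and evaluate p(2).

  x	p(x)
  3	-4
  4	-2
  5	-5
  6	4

-28

Using Newton's divided-difference form:
p[3,4] = (-2 - (-4)) / (4 - 3) = 2
p[4,5] = (-5 - (-2)) / (5 - 4) = -3
p[5,6] = (4 - (-5)) / (6 - 5) = 9
p[3,4,5] = (-3 - 2) / (5 - 3) = -5/2
p[4,5,6] = (9 - (-3)) / (6 - 4) = 6
p[3,4,5,6] = (6 - (-5/2)) / (6 - 3) = 17/6
p(2) = -4 + 2·(-1) + (-5/2)·(-1)·(-2) + (17/6)·(-1)·(-2)·(-3) = -28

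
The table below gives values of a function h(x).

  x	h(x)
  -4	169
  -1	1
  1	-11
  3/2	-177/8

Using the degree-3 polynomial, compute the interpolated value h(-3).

69

Evaluate each Lagrange basis at x = -3:
L_0(-3) = (-2)·(-4)·(-9/2)/[(-3)·(-5)·(-11/2)] = 24/55
L_1(-3) = (1)·(-4)·(-9/2)/[(3)·(-2)·(-5/2)] = 6/5
L_2(-3) = (1)·(-2)·(-9/2)/[(5)·(2)·(-1/2)] = -9/5
L_3(-3) = (1)·(-2)·(-4)/[(11/2)·(5/2)·(1/2)] = 64/55
Sum: 169·(24/55) + 1·(6/5) + (-11)·(-9/5) + (-177/8)·(64/55) = 69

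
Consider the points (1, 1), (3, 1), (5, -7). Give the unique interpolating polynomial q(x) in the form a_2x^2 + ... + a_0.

q(x) = -x^2 + 4x - 2

Newton's divided differences:
q[1,3] = (1 - 1) / (3 - 1) = 0
q[3,5] = (-7 - 1) / (5 - 3) = -4
q[1,3,5] = (-4 - 0) / (5 - 1) = -1
q(x) = 1 + (-1)·(x - 1)(x - 3)
Expanding: q(x) = -x^2 + 4x - 2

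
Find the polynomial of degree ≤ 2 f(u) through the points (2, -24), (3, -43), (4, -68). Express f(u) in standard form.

f(u) = -3u^2 - 4u - 4

Build the Lagrange basis polynomials:
L_0(u) = (u - 3)(u - 4) / [2] = (1/2)u^2 - (7/2)u + 6
L_1(u) = (u - 2)(u - 4) / [-1] = -u^2 + 6u - 8
L_2(u) = (u - 2)(u - 3) / [2] = (1/2)u^2 - (5/2)u + 3
f(u) = (-24)·L_0 + (-43)·L_1 + (-68)·L_2
  (-24)·L_0(u) = -12u^2 + 84u - 144
  (-43)·L_1(u) = 43u^2 - 258u + 344
  (-68)·L_2(u) = -34u^2 + 170u - 204
Adding term by term: -3u^2 - 4u - 4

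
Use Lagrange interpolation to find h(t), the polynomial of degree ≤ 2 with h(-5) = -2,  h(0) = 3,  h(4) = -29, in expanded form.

h(t) = -t^2 - 4t + 3

Build the Lagrange basis polynomials:
L_0(t) = t(t - 4) / [45] = (1/45)t^2 - (4/45)t
L_1(t) = (t + 5)(t - 4) / [-20] = -(1/20)t^2 - (1/20)t + 1
L_2(t) = (t + 5)t / [36] = (1/36)t^2 + (5/36)t
h(t) = (-2)·L_0 + 3·L_1 + (-29)·L_2
  (-2)·L_0(t) = -(2/45)t^2 + (8/45)t
  3·L_1(t) = -(3/20)t^2 - (3/20)t + 3
  (-29)·L_2(t) = -(29/36)t^2 - (145/36)t
Adding term by term: -t^2 - 4t + 3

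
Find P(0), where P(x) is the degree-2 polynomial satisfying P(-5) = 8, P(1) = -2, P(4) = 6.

Using Newton's divided-difference form:
P[-5,1] = (-2 - 8) / (1 - (-5)) = -5/3
P[1,4] = (6 - (-2)) / (4 - 1) = 8/3
P[-5,1,4] = (8/3 - (-5/3)) / (4 - (-5)) = 13/27
P(0) = 8 + (-5/3)·(5) + (13/27)·(5)·(-1) = -74/27

-74/27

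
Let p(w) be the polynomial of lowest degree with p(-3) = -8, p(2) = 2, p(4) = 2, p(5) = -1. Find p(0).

Using Newton's divided-difference form:
p[-3,2] = (2 - (-8)) / (2 - (-3)) = 2
p[2,4] = (2 - 2) / (4 - 2) = 0
p[4,5] = (-1 - 2) / (5 - 4) = -3
p[-3,2,4] = (0 - 2) / (4 - (-3)) = -2/7
p[2,4,5] = (-3 - 0) / (5 - 2) = -1
p[-3,2,4,5] = (-1 - (-2/7)) / (5 - (-3)) = -5/56
p(0) = -8 + 2·(3) + (-2/7)·(3)·(-2) + (-5/56)·(3)·(-2)·(-4) = -17/7

-17/7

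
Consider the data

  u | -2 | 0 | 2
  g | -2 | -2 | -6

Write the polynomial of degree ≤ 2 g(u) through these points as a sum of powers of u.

Build the Lagrange basis polynomials:
L_0(u) = u(u - 2) / [8] = (1/8)u^2 - (1/4)u
L_1(u) = (u + 2)(u - 2) / [-4] = -(1/4)u^2 + 1
L_2(u) = (u + 2)u / [8] = (1/8)u^2 + (1/4)u
g(u) = (-2)·L_0 + (-2)·L_1 + (-6)·L_2
  (-2)·L_0(u) = -(1/4)u^2 + (1/2)u
  (-2)·L_1(u) = (1/2)u^2 - 2
  (-6)·L_2(u) = -(3/4)u^2 - (3/2)u
Adding term by term: -(1/2)u^2 - u - 2

g(u) = -(1/2)u^2 - u - 2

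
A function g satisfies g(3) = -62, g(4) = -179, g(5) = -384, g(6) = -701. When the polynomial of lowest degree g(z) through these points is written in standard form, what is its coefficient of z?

3

Build the Lagrange basis polynomials:
L_0(z) = (z - 4)(z - 5)(z - 6) / [-6] = -(1/6)z^3 + (5/2)z^2 - (37/3)z + 20
L_1(z) = (z - 3)(z - 5)(z - 6) / [2] = (1/2)z^3 - 7z^2 + (63/2)z - 45
L_2(z) = (z - 3)(z - 4)(z - 6) / [-2] = -(1/2)z^3 + (13/2)z^2 - 27z + 36
L_3(z) = (z - 3)(z - 4)(z - 5) / [6] = (1/6)z^3 - 2z^2 + (47/6)z - 10
g(z) = (-62)·L_0 + (-179)·L_1 + (-384)·L_2 + (-701)·L_3
Only the coefficient of z is needed; take it from each L_i and combine:
(-62)·(-37/3) + (-179)·(63/2) + (-384)·(-27) + (-701)·(47/6) = 3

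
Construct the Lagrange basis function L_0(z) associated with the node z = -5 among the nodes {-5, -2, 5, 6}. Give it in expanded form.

L_0(z) = (z + 2)(z - 5)(z - 6) / [(-3)·(-10)·(-11)]
       = (z^3 - 9z^2 + 8z + 60) / (-330)

L_0(z) = -(1/330)z^3 + (3/110)z^2 - (4/165)z - 2/11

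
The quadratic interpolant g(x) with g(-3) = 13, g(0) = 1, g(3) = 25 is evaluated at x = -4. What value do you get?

25

Using Newton's divided-difference form:
g[-3,0] = (1 - 13) / (0 - (-3)) = -4
g[0,3] = (25 - 1) / (3 - 0) = 8
g[-3,0,3] = (8 - (-4)) / (3 - (-3)) = 2
g(-4) = 13 + (-4)·(-1) + 2·(-1)·(-4) = 25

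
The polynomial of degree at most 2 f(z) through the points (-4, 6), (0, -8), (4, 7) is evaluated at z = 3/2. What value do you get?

Evaluate each Lagrange basis at z = 3/2:
L_0(3/2) = (3/2)·(-5/2)/[(-4)·(-8)] = -15/128
L_1(3/2) = (11/2)·(-5/2)/[(4)·(-4)] = 55/64
L_2(3/2) = (11/2)·(3/2)/[(8)·(4)] = 33/128
Sum: 6·(-15/128) + (-8)·(55/64) + 7·(33/128) = -739/128

-739/128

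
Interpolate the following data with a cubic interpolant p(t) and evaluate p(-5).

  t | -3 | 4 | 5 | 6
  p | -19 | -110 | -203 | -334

7

Evaluate each Lagrange basis at t = -5:
L_0(-5) = (-9)·(-10)·(-11)/[(-7)·(-8)·(-9)] = 55/28
L_1(-5) = (-2)·(-10)·(-11)/[(7)·(-1)·(-2)] = -110/7
L_2(-5) = (-2)·(-9)·(-11)/[(8)·(1)·(-1)] = 99/4
L_3(-5) = (-2)·(-9)·(-10)/[(9)·(2)·(1)] = -10
Sum: (-19)·(55/28) + (-110)·(-110/7) + (-203)·(99/4) + (-334)·(-10) = 7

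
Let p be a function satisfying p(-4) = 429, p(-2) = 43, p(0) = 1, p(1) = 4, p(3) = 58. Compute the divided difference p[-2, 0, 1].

8

p[-2,0] = (1 - 43) / (0 - (-2)) = -21
p[0,1] = (4 - 1) / (1 - 0) = 3
p[-2,0,1] = (3 - (-21)) / (1 - (-2)) = 8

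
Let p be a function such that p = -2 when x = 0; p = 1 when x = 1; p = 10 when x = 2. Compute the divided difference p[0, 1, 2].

p[0,1] = (1 - (-2)) / (1 - 0) = 3
p[1,2] = (10 - 1) / (2 - 1) = 9
p[0,1,2] = (9 - 3) / (2 - 0) = 3

3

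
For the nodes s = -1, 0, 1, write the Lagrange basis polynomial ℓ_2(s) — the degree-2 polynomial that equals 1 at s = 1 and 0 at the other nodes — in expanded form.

ℓ_2(s) = (s + 1)s / [(2)·(1)]
       = (s^2 + s) / (2)

ℓ_2(s) = (1/2)s^2 + (1/2)s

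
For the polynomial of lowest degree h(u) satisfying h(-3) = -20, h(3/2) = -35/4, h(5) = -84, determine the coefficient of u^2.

-3

Build the Lagrange basis polynomials:
L_0(u) = (u - 3/2)(u - 5) / [36] = (1/36)u^2 - (13/72)u + 5/24
L_1(u) = (u + 3)(u - 5) / [-63/4] = -(4/63)u^2 + (8/63)u + 20/21
L_2(u) = (u + 3)(u - 3/2) / [28] = (1/28)u^2 + (3/56)u - 9/56
h(u) = (-20)·L_0 + (-35/4)·L_1 + (-84)·L_2
Only the coefficient of u^2 is needed; take it from each L_i and combine:
(-20)·(1/36) + (-35/4)·(-4/63) + (-84)·(1/28) = -3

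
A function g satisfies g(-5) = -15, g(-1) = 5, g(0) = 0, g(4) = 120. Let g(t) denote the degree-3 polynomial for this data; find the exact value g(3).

57

L_0(3) = (4)·(3)·(-1)/[(-4)·(-5)·(-9)] = 1/15
L_1(3) = (8)·(3)·(-1)/[(4)·(-1)·(-5)] = -6/5
L_2(3) = (8)·(4)·(-1)/[(5)·(1)·(-4)] = 8/5
L_3(3) = (8)·(4)·(3)/[(9)·(5)·(4)] = 8/15
Sum: (-15)·(1/15) + 5·(-6/5) + 0 + 120·(8/15) = 57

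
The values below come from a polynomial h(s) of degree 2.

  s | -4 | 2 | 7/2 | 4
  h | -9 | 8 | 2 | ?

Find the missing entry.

The 3 known values determine h uniquely (degree ≤ 2).
Evaluate each Lagrange basis at s = 4:
L_0(4) = (2)·(1/2)/[(-6)·(-15/2)] = 1/45
L_1(4) = (8)·(1/2)/[(6)·(-3/2)] = -4/9
L_2(4) = (8)·(2)/[(15/2)·(3/2)] = 64/45
Sum: (-9)·(1/45) + 8·(-4/9) + 2·(64/45) = -41/45

-41/45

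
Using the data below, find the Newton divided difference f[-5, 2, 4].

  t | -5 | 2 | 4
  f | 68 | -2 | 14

2

f[-5,2] = (-2 - 68) / (2 - (-5)) = -10
f[2,4] = (14 - (-2)) / (4 - 2) = 8
f[-5,2,4] = (8 - (-10)) / (4 - (-5)) = 2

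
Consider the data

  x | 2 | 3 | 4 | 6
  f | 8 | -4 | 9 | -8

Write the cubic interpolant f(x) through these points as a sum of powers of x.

L_0(x) = (x - 3)(x - 4)(x - 6) / [-8] = -(1/8)x^3 + (13/8)x^2 - (27/4)x + 9
L_1(x) = (x - 2)(x - 4)(x - 6) / [3] = (1/3)x^3 - 4x^2 + (44/3)x - 16
L_2(x) = (x - 2)(x - 3)(x - 6) / [-4] = -(1/4)x^3 + (11/4)x^2 - 9x + 9
L_3(x) = (x - 2)(x - 3)(x - 4) / [24] = (1/24)x^3 - (3/8)x^2 + (13/12)x - 1
f(x) = 8·L_0 + (-4)·L_1 + 9·L_2 + (-8)·L_3
  8·L_0(x) = -x^3 + 13x^2 - 54x + 72
  (-4)·L_1(x) = -(4/3)x^3 + 16x^2 - (176/3)x + 64
  9·L_2(x) = -(9/4)x^3 + (99/4)x^2 - 81x + 81
  (-8)·L_3(x) = -(1/3)x^3 + 3x^2 - (26/3)x + 8
Adding term by term: -(59/12)x^3 + (227/4)x^2 - (607/3)x + 225

f(x) = -(59/12)x^3 + (227/4)x^2 - (607/3)x + 225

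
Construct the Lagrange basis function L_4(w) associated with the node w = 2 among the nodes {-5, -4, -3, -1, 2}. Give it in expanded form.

L_4(w) = (1/630)w^4 + (13/630)w^3 + (59/630)w^2 + (107/630)w + 2/21

L_4(w) = (w + 5)(w + 4)(w + 3)(w + 1) / [(7)·(6)·(5)·(3)]
       = (w^4 + 13w^3 + 59w^2 + 107w + 60) / (630)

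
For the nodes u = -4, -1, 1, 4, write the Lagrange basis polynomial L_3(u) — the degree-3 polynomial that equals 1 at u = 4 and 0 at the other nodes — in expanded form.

L_3(u) = (u + 4)(u + 1)(u - 1) / [(8)·(5)·(3)]
       = (u^3 + 4u^2 - u - 4) / (120)

L_3(u) = (1/120)u^3 + (1/30)u^2 - (1/120)u - 1/30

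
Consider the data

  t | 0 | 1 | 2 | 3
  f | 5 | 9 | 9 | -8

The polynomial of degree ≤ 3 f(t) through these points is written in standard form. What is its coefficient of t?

5/3

Build the Lagrange basis polynomials:
L_0(t) = (t - 1)(t - 2)(t - 3) / [-6] = -(1/6)t^3 + t^2 - (11/6)t + 1
L_1(t) = t(t - 2)(t - 3) / [2] = (1/2)t^3 - (5/2)t^2 + 3t
L_2(t) = t(t - 1)(t - 3) / [-2] = -(1/2)t^3 + 2t^2 - (3/2)t
L_3(t) = t(t - 1)(t - 2) / [6] = (1/6)t^3 - (1/2)t^2 + (1/3)t
f(t) = 5·L_0 + 9·L_1 + 9·L_2 + (-8)·L_3
Only the coefficient of t is needed; take it from each L_i and combine:
5·(-11/6) + 9·(3) + 9·(-3/2) + (-8)·(1/3) = 5/3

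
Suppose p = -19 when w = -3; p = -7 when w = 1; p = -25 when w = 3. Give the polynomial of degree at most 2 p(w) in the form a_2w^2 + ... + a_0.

p(w) = -2w^2 - w - 4

Build the Lagrange basis polynomials:
L_0(w) = (w - 1)(w - 3) / [24] = (1/24)w^2 - (1/6)w + 1/8
L_1(w) = (w + 3)(w - 3) / [-8] = -(1/8)w^2 + 9/8
L_2(w) = (w + 3)(w - 1) / [12] = (1/12)w^2 + (1/6)w - 1/4
p(w) = (-19)·L_0 + (-7)·L_1 + (-25)·L_2
  (-19)·L_0(w) = -(19/24)w^2 + (19/6)w - 19/8
  (-7)·L_1(w) = (7/8)w^2 - 63/8
  (-25)·L_2(w) = -(25/12)w^2 - (25/6)w + 25/4
Adding term by term: -2w^2 - w - 4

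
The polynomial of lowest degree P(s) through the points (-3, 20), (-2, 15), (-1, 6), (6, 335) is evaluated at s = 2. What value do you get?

15

Using Newton's divided-difference form:
P[-3,-2] = (15 - 20) / (-2 - (-3)) = -5
P[-2,-1] = (6 - 15) / (-1 - (-2)) = -9
P[-1,6] = (335 - 6) / (6 - (-1)) = 47
P[-3,-2,-1] = (-9 - (-5)) / (-1 - (-3)) = -2
P[-2,-1,6] = (47 - (-9)) / (6 - (-2)) = 7
P[-3,-2,-1,6] = (7 - (-2)) / (6 - (-3)) = 1
P(2) = 20 + (-5)·(5) + (-2)·(5)·(4) + 1·(5)·(4)·(3) = 15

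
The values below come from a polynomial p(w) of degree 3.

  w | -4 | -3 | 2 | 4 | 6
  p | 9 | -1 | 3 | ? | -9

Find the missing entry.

The 4 known values determine p uniquely (degree ≤ 3).
Evaluate each Lagrange basis at w = 4:
L_0(4) = (7)·(2)·(-2)/[(-1)·(-6)·(-10)] = 7/15
L_1(4) = (8)·(2)·(-2)/[(1)·(-5)·(-9)] = -32/45
L_2(4) = (8)·(7)·(-2)/[(6)·(5)·(-4)] = 14/15
L_3(4) = (8)·(7)·(2)/[(10)·(9)·(4)] = 14/45
Sum: 9·(7/15) + (-1)·(-32/45) + 3·(14/15) + (-9)·(14/45) = 221/45

221/45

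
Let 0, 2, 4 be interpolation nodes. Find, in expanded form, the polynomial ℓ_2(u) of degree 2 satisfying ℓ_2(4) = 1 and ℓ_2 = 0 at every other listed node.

ℓ_2(u) = u(u - 2) / [(4)·(2)]
       = (u^2 - 2u) / (8)

ℓ_2(u) = (1/8)u^2 - (1/4)u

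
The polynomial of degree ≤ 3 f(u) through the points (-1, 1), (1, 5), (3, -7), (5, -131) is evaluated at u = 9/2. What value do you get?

-337/4

L_0(9/2) = (7/2)·(3/2)·(-1/2)/[(-2)·(-4)·(-6)] = 7/128
L_1(9/2) = (11/2)·(3/2)·(-1/2)/[(2)·(-2)·(-4)] = -33/128
L_2(9/2) = (11/2)·(7/2)·(-1/2)/[(4)·(2)·(-2)] = 77/128
L_3(9/2) = (11/2)·(7/2)·(3/2)/[(6)·(4)·(2)] = 77/128
Sum: 1·(7/128) + 5·(-33/128) + (-7)·(77/128) + (-131)·(77/128) = -337/4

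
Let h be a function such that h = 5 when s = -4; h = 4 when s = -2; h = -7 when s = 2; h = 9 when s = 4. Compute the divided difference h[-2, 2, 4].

43/24

h[-2,2] = (-7 - 4) / (2 - (-2)) = -11/4
h[2,4] = (9 - (-7)) / (4 - 2) = 8
h[-2,2,4] = (8 - (-11/4)) / (4 - (-2)) = 43/24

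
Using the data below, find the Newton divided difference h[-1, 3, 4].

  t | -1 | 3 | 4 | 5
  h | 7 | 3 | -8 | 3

-2

h[-1,3] = (3 - 7) / (3 - (-1)) = -1
h[3,4] = (-8 - 3) / (4 - 3) = -11
h[-1,3,4] = (-11 - (-1)) / (4 - (-1)) = -2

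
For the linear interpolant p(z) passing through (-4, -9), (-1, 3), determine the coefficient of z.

4

L_0(z) = (z + 1) / [-3] = -(1/3)z - 1/3
L_1(z) = (z + 4) / [3] = (1/3)z + 4/3
p(z) = (-9)·L_0 + 3·L_1
Only the coefficient of z is needed; take it from each L_i and combine:
(-9)·(-1/3) + 3·(1/3) = 4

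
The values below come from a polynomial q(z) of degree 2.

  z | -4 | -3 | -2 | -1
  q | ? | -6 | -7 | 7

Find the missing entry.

10

The 3 known values determine q uniquely (degree ≤ 2).
L_0(-4) = (-2)·(-3)/[(-1)·(-2)] = 3
L_1(-4) = (-1)·(-3)/[(1)·(-1)] = -3
L_2(-4) = (-1)·(-2)/[(2)·(1)] = 1
Sum: (-6)·(3) + (-7)·(-3) + 7·(1) = 10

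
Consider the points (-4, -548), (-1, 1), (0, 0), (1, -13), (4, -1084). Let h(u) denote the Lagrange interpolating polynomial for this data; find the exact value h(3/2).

Evaluate each Lagrange basis at u = 3/2:
L_0(3/2) = (5/2)·(3/2)·(1/2)·(-5/2)/[(-3)·(-4)·(-5)·(-8)] = -5/512
L_1(3/2) = (11/2)·(3/2)·(1/2)·(-5/2)/[(3)·(-1)·(-2)·(-5)] = 11/32
L_2(3/2) = (11/2)·(5/2)·(1/2)·(-5/2)/[(4)·(1)·(-1)·(-4)] = -275/256
L_3(3/2) = (11/2)·(5/2)·(3/2)·(-5/2)/[(5)·(2)·(1)·(-3)] = 55/32
L_4(3/2) = (11/2)·(5/2)·(3/2)·(1/2)/[(8)·(5)·(4)·(3)] = 11/512
Sum: (-548)·(-5/512) + 1·(11/32) + 0 + (-13)·(55/32) + (-1084)·(11/512) = -639/16

-639/16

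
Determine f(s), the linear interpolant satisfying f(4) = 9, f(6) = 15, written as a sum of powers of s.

f(s) = 3s - 3

Build the Lagrange basis polynomials:
L_0(s) = (s - 6) / [-2] = -(1/2)s + 3
L_1(s) = (s - 4) / [2] = (1/2)s - 2
f(s) = 9·L_0 + 15·L_1
  9·L_0(s) = -(9/2)s + 27
  15·L_1(s) = (15/2)s - 30
Adding term by term: 3s - 3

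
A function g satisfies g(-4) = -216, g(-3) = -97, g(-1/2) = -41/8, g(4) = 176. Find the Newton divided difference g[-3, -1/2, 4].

1/2

g[-3,-1/2] = (-41/8 - (-97)) / (-1/2 - (-3)) = 147/4
g[-1/2,4] = (176 - (-41/8)) / (4 - (-1/2)) = 161/4
g[-3,-1/2,4] = (161/4 - 147/4) / (4 - (-3)) = 1/2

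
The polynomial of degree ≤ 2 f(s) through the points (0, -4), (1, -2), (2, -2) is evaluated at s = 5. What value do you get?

-14

L_0(5) = (4)·(3)/[(-1)·(-2)] = 6
L_1(5) = (5)·(3)/[(1)·(-1)] = -15
L_2(5) = (5)·(4)/[(2)·(1)] = 10
Sum: (-4)·(6) + (-2)·(-15) + (-2)·(10) = -14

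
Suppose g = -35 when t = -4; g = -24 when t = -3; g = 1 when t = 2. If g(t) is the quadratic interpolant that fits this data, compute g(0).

Evaluate each Lagrange basis at t = 0:
L_0(0) = (3)·(-2)/[(-1)·(-6)] = -1
L_1(0) = (4)·(-2)/[(1)·(-5)] = 8/5
L_2(0) = (4)·(3)/[(6)·(5)] = 2/5
Sum: (-35)·(-1) + (-24)·(8/5) + 1·(2/5) = -3

-3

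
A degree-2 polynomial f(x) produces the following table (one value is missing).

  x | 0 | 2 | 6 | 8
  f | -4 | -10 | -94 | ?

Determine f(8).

-172

The 3 known values determine f uniquely (degree ≤ 2).
Evaluate each Lagrange basis at x = 8:
L_0(8) = (6)·(2)/[(-2)·(-6)] = 1
L_1(8) = (8)·(2)/[(2)·(-4)] = -2
L_2(8) = (8)·(6)/[(6)·(4)] = 2
Sum: (-4)·(1) + (-10)·(-2) + (-94)·(2) = -172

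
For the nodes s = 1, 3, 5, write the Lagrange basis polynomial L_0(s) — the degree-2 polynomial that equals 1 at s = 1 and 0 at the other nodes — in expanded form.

L_0(s) = (s - 3)(s - 5) / [(-2)·(-4)]
       = (s^2 - 8s + 15) / (8)

L_0(s) = (1/8)s^2 - s + 15/8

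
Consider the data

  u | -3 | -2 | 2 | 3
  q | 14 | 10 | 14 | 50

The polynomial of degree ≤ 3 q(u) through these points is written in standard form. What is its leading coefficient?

1

Build the Lagrange basis polynomials:
L_0(u) = (u + 2)(u - 2)(u - 3) / [-30] = -(1/30)u^3 + (1/10)u^2 + (2/15)u - 2/5
L_1(u) = (u + 3)(u - 2)(u - 3) / [20] = (1/20)u^3 - (1/10)u^2 - (9/20)u + 9/10
L_2(u) = (u + 3)(u + 2)(u - 3) / [-20] = -(1/20)u^3 - (1/10)u^2 + (9/20)u + 9/10
L_3(u) = (u + 3)(u + 2)(u - 2) / [30] = (1/30)u^3 + (1/10)u^2 - (2/15)u - 2/5
q(u) = 14·L_0 + 10·L_1 + 14·L_2 + 50·L_3
Only the coefficient of u^3 is needed; take it from each L_i and combine:
14·(-1/30) + 10·(1/20) + 14·(-1/20) + 50·(1/30) = 1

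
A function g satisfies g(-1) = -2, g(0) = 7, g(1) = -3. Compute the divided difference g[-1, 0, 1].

g[-1,0] = (7 - (-2)) / (0 - (-1)) = 9
g[0,1] = (-3 - 7) / (1 - 0) = -10
g[-1,0,1] = (-10 - 9) / (1 - (-1)) = -19/2

-19/2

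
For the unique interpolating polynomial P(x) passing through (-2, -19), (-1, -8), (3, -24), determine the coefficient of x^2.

-3

The leading coefficient equals the top divided difference P[-2,-1,3].
P[-2,-1] = (-8 - (-19)) / (-1 - (-2)) = 11
P[-1,3] = (-24 - (-8)) / (3 - (-1)) = -4
P[-2,-1,3] = (-4 - 11) / (3 - (-2)) = -3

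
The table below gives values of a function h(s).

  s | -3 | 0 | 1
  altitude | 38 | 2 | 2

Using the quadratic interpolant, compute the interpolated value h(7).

128

Evaluate each Lagrange basis at s = 7:
L_0(7) = (7)·(6)/[(-3)·(-4)] = 7/2
L_1(7) = (10)·(6)/[(3)·(-1)] = -20
L_2(7) = (10)·(7)/[(4)·(1)] = 35/2
Sum: 38·(7/2) + 2·(-20) + 2·(35/2) = 128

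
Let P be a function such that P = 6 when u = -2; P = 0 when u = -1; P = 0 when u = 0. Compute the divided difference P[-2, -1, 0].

P[-2,-1] = (0 - 6) / (-1 - (-2)) = -6
P[-1,0] = (0 - 0) / (0 - (-1)) = 0
P[-2,-1,0] = (0 - (-6)) / (0 - (-2)) = 3

3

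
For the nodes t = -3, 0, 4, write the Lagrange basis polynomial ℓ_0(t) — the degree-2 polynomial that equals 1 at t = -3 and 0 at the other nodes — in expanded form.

ℓ_0(t) = t(t - 4) / [(-3)·(-7)]
       = (t^2 - 4t) / (21)

ℓ_0(t) = (1/21)t^2 - (4/21)t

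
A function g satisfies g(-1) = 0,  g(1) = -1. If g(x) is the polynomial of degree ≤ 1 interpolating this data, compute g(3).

-2

L_0(3) = (2)/[(-2)] = -1
L_1(3) = (4)/[(2)] = 2
Sum: 0 + (-1)·(2) = -2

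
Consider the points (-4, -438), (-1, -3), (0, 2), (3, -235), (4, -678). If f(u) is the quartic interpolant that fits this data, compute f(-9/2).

-5645/8

Using Newton's divided-difference form:
f[-4,-1] = (-3 - (-438)) / (-1 - (-4)) = 145
f[-1,0] = (2 - (-3)) / (0 - (-1)) = 5
f[0,3] = (-235 - 2) / (3 - 0) = -79
f[3,4] = (-678 - (-235)) / (4 - 3) = -443
f[-4,-1,0] = (5 - 145) / (0 - (-4)) = -35
f[-1,0,3] = (-79 - 5) / (3 - (-1)) = -21
f[0,3,4] = (-443 - (-79)) / (4 - 0) = -91
f[-4,-1,0,3] = (-21 - (-35)) / (3 - (-4)) = 2
f[-1,0,3,4] = (-91 - (-21)) / (4 - (-1)) = -14
f[-4,-1,0,3,4] = (-14 - 2) / (4 - (-4)) = -2
f(-9/2) = -438 + 145·(-1/2) + (-35)·(-1/2)·(-7/2) + 2·(-1/2)·(-7/2)·(-9/2) + (-2)·(-1/2)·(-7/2)·(-9/2)·(-15/2) = -5645/8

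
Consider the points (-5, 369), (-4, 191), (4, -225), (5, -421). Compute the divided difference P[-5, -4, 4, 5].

-3

P[-5,-4] = (191 - 369) / (-4 - (-5)) = -178
P[-4,4] = (-225 - 191) / (4 - (-4)) = -52
P[4,5] = (-421 - (-225)) / (5 - 4) = -196
P[-5,-4,4] = (-52 - (-178)) / (4 - (-5)) = 14
P[-4,4,5] = (-196 - (-52)) / (5 - (-4)) = -16
P[-5,-4,4,5] = (-16 - 14) / (5 - (-5)) = -3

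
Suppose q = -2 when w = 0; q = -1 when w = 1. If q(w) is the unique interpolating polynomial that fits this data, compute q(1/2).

-3/2

Evaluate each Lagrange basis at w = 1/2:
L_0(1/2) = (-1/2)/[(-1)] = 1/2
L_1(1/2) = (1/2)/[(1)] = 1/2
Sum: (-2)·(1/2) + (-1)·(1/2) = -3/2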